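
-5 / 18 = -0.28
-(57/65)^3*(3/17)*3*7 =-2.50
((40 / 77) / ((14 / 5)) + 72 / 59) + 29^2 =26789349 / 31801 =842.41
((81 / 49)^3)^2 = 282429536481 / 13841287201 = 20.40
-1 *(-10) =10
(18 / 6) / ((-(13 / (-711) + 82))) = -2133 / 58289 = -0.04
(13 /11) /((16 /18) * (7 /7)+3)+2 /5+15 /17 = 10382 /6545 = 1.59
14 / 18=7 / 9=0.78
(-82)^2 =6724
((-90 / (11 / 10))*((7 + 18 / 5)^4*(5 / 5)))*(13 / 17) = -3692745108 / 4675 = -789892.00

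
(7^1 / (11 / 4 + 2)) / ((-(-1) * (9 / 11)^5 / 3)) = 4509428 / 373977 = 12.06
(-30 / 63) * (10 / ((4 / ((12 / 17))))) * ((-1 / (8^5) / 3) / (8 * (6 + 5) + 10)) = 25 / 286605312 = 0.00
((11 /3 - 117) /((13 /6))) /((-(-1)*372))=-170 /1209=-0.14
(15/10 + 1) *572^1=1430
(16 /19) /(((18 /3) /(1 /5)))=8 /285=0.03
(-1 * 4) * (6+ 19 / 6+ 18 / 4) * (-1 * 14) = 2296 / 3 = 765.33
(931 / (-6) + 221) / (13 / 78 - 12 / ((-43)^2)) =730355 / 1777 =411.00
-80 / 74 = -40 / 37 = -1.08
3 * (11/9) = 11/3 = 3.67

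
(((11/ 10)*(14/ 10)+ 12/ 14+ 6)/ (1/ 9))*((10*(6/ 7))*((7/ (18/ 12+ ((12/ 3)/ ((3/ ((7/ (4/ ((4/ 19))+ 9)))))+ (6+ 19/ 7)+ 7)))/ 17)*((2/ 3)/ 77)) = 634824/ 4823665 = 0.13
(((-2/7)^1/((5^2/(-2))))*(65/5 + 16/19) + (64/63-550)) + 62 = -486.67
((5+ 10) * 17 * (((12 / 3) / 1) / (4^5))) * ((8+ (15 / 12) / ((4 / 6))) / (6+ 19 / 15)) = 302175 / 223232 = 1.35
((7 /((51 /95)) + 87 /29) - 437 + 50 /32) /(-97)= 342229 /79152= 4.32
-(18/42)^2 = -9/49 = -0.18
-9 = -9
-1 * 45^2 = -2025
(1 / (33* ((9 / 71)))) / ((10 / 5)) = 71 / 594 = 0.12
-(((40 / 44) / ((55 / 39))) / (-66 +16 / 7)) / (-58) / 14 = -39 / 3130028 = -0.00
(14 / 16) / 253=7 / 2024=0.00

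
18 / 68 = 9 / 34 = 0.26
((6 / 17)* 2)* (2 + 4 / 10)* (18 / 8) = 324 / 85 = 3.81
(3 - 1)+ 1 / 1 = 3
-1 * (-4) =4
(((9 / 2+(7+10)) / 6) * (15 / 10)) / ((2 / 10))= 215 / 8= 26.88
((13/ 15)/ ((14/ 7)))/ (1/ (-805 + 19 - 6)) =-343.20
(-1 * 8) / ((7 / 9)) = -72 / 7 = -10.29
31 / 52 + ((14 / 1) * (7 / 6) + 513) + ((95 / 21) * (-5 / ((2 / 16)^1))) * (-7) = 93423 / 52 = 1796.60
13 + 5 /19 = 252 /19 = 13.26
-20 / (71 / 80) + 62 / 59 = -21.48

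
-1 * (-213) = 213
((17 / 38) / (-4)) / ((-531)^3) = 17 / 22757636232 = 0.00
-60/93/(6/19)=-190/93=-2.04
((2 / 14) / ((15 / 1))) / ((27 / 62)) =62 / 2835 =0.02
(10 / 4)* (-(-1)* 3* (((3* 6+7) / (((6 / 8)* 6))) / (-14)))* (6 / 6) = -2.98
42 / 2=21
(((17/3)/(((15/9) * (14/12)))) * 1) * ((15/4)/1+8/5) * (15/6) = 5457/140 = 38.98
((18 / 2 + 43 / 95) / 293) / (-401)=-898 / 11161835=-0.00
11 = 11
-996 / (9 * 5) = -332 / 15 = -22.13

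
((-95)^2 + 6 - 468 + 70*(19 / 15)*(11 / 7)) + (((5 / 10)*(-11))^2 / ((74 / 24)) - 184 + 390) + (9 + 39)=995242 / 111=8966.14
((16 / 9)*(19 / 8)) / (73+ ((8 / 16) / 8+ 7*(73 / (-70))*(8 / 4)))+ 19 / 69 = 336509 / 968139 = 0.35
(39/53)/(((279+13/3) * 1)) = 117/45050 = 0.00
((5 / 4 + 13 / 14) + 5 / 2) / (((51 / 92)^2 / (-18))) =-554392 / 2023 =-274.04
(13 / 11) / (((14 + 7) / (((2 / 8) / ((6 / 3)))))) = 13 / 1848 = 0.01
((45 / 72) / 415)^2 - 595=-262333119 / 440896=-595.00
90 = 90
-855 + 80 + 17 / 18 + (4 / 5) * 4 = -69377 / 90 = -770.86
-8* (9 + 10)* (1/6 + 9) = -4180/3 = -1393.33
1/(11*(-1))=-1/11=-0.09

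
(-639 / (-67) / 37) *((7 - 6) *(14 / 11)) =8946 / 27269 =0.33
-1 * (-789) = 789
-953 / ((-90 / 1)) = 953 / 90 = 10.59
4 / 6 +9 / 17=61 / 51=1.20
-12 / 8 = -3 / 2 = -1.50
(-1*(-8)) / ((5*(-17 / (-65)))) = 6.12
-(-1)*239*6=1434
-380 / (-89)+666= 59654 / 89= 670.27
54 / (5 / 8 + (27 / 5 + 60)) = 2160 / 2641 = 0.82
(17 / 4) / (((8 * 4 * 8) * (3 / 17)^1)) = 289 / 3072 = 0.09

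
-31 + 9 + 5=-17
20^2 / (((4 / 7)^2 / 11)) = 13475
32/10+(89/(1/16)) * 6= 42736/5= 8547.20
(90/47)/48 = 15/376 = 0.04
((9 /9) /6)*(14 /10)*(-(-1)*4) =14 /15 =0.93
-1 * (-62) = 62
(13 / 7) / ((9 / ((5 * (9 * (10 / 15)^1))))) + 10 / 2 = 235 / 21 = 11.19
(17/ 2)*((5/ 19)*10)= 425/ 19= 22.37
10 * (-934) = -9340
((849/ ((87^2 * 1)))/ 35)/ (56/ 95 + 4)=5377/ 7700196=0.00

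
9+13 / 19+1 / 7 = 1307 / 133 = 9.83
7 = 7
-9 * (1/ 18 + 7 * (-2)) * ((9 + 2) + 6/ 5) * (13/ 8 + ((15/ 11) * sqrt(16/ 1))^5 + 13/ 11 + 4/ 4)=19064353039517/ 2576816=7398414.57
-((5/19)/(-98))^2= -25/3467044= -0.00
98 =98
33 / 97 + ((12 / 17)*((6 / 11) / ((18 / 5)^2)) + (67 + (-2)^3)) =59.37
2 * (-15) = -30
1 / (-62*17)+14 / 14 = 1053 / 1054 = 1.00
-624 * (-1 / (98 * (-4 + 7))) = 104 / 49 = 2.12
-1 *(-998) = 998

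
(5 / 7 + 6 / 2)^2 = 676 / 49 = 13.80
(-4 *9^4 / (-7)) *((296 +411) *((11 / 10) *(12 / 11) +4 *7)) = 386994024 / 5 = 77398804.80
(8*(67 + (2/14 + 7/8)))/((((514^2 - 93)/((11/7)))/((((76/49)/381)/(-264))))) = -72371/1449578438658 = -0.00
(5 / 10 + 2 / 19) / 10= 23 / 380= 0.06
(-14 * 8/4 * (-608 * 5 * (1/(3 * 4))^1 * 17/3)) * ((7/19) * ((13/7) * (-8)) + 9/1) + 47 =1276103/9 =141789.22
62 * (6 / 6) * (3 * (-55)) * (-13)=132990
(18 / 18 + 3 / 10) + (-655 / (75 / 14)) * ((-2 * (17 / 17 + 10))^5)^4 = -2587515401181730034154752442329 / 30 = -86250513372724334471825080000.00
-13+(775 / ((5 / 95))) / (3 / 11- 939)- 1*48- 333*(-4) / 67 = -39300455 / 691842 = -56.81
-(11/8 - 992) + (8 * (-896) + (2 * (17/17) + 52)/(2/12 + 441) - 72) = -132334173/21176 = -6249.25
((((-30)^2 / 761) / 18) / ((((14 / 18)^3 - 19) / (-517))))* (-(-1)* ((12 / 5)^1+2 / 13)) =14219145 / 3037151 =4.68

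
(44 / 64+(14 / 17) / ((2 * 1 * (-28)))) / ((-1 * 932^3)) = -183 / 220199658496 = -0.00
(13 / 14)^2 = 0.86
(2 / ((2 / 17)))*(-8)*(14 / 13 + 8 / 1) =-16048 / 13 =-1234.46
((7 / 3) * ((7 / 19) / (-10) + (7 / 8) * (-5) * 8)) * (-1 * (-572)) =-4442438 / 95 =-46762.51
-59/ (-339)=59/ 339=0.17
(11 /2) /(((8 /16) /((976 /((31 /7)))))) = 2424.26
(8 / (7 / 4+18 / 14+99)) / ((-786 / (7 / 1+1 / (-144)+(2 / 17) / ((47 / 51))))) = -337351 / 474944823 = -0.00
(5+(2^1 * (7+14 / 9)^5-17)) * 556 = 3009550007656 / 59049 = 50966993.64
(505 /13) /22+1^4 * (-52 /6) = -6.90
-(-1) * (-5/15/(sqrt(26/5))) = -sqrt(130)/78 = -0.15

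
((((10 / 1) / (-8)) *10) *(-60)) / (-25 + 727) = 125 / 117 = 1.07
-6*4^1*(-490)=11760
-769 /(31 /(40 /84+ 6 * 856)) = -82948954 /651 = -127417.75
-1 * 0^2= 0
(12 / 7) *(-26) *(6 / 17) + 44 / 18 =-14230 / 1071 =-13.29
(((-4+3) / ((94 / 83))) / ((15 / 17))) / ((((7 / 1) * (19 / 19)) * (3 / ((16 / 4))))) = -2822 / 14805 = -0.19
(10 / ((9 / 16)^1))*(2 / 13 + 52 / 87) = 136000 / 10179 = 13.36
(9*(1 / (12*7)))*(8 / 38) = 3 / 133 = 0.02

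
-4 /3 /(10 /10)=-4 /3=-1.33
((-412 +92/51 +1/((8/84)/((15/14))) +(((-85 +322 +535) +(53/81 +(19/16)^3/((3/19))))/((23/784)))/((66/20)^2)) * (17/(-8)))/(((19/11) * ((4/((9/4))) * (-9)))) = 411919657385/2609750016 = 157.84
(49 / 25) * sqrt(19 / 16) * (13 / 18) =637 * sqrt(19) / 1800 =1.54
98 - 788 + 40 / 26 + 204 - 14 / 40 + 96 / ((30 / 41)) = -91939 / 260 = -353.61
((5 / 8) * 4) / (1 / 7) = 35 / 2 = 17.50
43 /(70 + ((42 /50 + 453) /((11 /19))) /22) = 130075 /319537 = 0.41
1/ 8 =0.12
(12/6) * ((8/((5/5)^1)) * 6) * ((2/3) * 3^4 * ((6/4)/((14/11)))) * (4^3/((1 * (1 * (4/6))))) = 4105728/7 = 586532.57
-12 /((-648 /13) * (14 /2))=13 /378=0.03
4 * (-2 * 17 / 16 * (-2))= 17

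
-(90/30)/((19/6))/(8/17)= -153/76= -2.01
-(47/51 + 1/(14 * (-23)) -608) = 9969493/16422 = 607.08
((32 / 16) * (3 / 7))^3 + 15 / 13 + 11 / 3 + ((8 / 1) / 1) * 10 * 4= 4353548 / 13377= 325.45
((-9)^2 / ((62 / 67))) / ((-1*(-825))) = 1809 / 17050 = 0.11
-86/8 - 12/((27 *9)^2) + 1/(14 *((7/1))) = -41433499/3857868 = -10.74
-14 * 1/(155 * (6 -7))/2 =7/155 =0.05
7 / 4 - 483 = -481.25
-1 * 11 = -11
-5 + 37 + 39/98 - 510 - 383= -84339/98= -860.60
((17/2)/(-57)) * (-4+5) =-17/114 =-0.15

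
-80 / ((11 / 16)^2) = -20480 / 121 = -169.26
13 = 13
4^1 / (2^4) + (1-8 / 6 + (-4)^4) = 3071 / 12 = 255.92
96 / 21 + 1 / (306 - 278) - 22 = -487 / 28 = -17.39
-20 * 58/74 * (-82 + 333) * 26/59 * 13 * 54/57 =-885708720/41477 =-21354.21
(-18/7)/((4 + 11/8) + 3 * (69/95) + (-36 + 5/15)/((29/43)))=1190160/20981051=0.06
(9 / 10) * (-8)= -36 / 5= -7.20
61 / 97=0.63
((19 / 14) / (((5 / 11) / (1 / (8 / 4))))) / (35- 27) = 209 / 1120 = 0.19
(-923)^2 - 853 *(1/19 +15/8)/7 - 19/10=4531002527/5320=851692.20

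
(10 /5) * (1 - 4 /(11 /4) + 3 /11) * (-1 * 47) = 188 /11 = 17.09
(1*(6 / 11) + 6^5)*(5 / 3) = 142570 / 11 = 12960.91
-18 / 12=-3 / 2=-1.50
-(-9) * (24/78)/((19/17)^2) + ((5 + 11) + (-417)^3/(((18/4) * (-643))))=75676631158/3017599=25078.43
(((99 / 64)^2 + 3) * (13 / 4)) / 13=22089 / 16384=1.35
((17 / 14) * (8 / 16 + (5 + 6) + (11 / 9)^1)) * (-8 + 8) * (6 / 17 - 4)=0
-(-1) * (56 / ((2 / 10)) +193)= 473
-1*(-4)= 4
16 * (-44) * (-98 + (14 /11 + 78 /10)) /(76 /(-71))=-5556176 /95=-58486.06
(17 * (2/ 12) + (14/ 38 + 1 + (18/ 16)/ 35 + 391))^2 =39790018732489/ 254721600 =156209.83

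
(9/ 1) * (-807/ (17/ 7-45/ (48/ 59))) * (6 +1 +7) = 1922.74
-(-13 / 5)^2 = -169 / 25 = -6.76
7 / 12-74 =-73.42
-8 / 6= -4 / 3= -1.33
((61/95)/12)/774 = 61/882360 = 0.00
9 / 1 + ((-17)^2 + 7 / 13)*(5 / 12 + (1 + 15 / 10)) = 33286 / 39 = 853.49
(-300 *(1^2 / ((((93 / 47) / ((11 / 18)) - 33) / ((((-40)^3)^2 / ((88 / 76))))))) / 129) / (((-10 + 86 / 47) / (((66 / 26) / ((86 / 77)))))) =-28439549600000000 / 369857319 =-76893299.49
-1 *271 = -271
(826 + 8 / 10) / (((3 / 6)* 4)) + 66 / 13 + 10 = 27851 / 65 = 428.48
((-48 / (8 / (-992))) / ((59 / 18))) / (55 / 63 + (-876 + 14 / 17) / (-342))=1090055232 / 2060221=529.10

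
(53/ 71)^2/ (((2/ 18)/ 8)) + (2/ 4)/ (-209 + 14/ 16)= 336722756/ 8393265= 40.12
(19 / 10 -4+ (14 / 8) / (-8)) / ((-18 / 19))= 2.45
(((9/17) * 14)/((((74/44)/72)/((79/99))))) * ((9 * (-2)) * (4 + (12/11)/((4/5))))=-169138368/6919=-24445.49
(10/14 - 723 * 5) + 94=-24642/7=-3520.29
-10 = -10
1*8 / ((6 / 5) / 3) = 20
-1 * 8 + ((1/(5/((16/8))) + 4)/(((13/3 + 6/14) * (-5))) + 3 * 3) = 1019/1250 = 0.82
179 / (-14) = -179 / 14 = -12.79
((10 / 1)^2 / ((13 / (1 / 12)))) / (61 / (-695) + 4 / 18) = 52125 / 10933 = 4.77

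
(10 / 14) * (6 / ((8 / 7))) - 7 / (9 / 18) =-41 / 4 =-10.25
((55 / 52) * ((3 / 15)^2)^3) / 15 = 11 / 2437500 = 0.00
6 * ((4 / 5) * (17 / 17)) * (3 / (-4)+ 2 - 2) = -18 / 5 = -3.60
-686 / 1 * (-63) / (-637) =-882 / 13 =-67.85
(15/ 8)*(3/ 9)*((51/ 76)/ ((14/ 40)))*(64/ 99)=3400/ 4389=0.77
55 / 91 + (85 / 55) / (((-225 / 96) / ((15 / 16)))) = -0.01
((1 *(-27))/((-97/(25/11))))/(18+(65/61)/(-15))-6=-20881437/3500827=-5.96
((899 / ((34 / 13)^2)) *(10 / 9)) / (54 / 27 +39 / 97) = 60.79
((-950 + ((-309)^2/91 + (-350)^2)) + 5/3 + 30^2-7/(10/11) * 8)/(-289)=-168494656/394485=-427.13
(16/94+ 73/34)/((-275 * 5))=-3703/2197250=-0.00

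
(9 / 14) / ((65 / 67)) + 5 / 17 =14801 / 15470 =0.96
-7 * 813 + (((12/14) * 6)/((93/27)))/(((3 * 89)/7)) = -15701361/2759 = -5690.96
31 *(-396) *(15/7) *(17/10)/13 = -313038/91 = -3439.98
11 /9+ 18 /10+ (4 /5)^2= 824 /225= 3.66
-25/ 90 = -5/ 18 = -0.28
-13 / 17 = -0.76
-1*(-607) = 607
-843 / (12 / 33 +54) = -9273 / 598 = -15.51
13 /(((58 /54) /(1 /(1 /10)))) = 3510 /29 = 121.03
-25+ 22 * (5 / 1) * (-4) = -465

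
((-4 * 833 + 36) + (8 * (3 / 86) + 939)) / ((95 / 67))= -6789713 / 4085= -1662.11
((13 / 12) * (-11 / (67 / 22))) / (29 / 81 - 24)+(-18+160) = 36481091 / 256610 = 142.17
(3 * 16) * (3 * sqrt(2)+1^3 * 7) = 144 * sqrt(2)+336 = 539.65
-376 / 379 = -0.99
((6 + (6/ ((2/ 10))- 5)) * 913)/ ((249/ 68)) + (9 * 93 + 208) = 26323/ 3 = 8774.33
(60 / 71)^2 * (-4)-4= -6.86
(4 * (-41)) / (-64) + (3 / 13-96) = -19387 / 208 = -93.21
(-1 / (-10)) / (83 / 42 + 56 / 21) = 7 / 325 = 0.02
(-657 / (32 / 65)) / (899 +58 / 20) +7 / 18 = -1416661 / 1298736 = -1.09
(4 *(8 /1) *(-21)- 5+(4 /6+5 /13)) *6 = -52724 /13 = -4055.69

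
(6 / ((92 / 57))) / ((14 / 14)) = 171 / 46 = 3.72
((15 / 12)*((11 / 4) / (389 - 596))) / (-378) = 55 / 1251936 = 0.00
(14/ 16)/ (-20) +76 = 12153/ 160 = 75.96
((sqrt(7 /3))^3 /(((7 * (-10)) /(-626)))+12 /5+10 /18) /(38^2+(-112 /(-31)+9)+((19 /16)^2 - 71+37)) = 1055488 /508547115+2483968 * sqrt(21) /508547115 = 0.02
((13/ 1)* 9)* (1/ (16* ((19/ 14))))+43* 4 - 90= 87.39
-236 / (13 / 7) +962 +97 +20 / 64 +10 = 195985 / 208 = 942.24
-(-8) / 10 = 4 / 5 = 0.80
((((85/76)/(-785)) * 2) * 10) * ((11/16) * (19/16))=-935/40192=-0.02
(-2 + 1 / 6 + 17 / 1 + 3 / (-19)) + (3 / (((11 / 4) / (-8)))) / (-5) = 105049 / 6270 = 16.75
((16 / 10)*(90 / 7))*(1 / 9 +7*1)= 1024 / 7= 146.29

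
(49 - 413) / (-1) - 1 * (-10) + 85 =459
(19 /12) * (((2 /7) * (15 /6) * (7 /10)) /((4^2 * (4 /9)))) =57 /512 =0.11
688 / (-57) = -688 / 57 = -12.07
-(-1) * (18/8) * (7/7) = 2.25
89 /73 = 1.22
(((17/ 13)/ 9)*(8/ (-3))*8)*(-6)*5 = 10880/ 117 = 92.99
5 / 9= 0.56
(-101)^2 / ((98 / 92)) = 469246 / 49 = 9576.45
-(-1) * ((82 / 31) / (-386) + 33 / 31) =1.06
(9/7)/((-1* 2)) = -9/14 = -0.64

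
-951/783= -317/261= -1.21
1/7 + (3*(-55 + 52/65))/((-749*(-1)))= -278/3745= -0.07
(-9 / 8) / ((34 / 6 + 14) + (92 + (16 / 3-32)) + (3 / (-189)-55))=-567 / 15112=-0.04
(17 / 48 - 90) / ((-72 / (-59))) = -253877 / 3456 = -73.46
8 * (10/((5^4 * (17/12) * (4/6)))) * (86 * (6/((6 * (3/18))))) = 148608/2125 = 69.93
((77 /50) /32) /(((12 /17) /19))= 24871 /19200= 1.30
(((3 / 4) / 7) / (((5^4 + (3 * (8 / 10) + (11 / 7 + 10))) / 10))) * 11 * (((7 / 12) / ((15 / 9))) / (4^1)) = 1155 / 715648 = 0.00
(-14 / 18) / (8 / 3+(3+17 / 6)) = -14 / 153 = -0.09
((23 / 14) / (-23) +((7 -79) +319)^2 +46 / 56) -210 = 60799.75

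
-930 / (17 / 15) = -13950 / 17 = -820.59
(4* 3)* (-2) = -24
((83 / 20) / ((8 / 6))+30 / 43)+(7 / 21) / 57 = 2244737 / 588240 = 3.82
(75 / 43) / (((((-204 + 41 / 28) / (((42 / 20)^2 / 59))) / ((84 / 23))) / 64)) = -49787136 / 330908521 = -0.15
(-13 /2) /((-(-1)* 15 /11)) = -143 /30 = -4.77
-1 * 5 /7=-0.71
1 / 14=0.07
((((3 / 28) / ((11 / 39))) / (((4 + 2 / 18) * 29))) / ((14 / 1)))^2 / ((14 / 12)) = 3326427 / 74924696539616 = 0.00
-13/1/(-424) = 13/424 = 0.03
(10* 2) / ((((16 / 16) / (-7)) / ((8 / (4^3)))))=-35 / 2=-17.50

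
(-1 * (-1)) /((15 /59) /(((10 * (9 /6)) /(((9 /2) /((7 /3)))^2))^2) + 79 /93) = 1053942960 /911759551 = 1.16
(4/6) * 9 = 6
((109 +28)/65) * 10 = 274/13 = 21.08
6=6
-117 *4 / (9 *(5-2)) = -52 / 3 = -17.33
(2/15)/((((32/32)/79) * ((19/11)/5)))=1738/57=30.49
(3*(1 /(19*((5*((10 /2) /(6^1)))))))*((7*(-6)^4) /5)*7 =1143072 /2375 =481.29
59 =59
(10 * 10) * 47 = 4700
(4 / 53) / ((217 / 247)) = 988 / 11501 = 0.09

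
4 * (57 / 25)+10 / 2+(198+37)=6228 / 25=249.12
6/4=3/2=1.50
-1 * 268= -268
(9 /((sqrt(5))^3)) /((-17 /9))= -81 * sqrt(5) /425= -0.43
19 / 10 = 1.90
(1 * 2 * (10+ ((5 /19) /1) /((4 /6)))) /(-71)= -395 /1349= -0.29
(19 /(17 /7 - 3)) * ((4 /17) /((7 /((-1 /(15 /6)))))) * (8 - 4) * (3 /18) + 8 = 2116 /255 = 8.30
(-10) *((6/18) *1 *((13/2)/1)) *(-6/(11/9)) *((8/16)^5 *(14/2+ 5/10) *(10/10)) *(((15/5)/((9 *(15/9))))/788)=1755/277376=0.01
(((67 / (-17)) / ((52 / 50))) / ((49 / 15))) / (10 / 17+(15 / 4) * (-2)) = 5025 / 29939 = 0.17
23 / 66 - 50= -3277 / 66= -49.65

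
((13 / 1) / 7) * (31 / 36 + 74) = 5005 / 36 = 139.03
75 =75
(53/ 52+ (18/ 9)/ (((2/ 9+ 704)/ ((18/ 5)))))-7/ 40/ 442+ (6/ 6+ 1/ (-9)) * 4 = 2311797701/ 504251280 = 4.58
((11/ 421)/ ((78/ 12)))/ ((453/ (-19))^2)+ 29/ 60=10856877791/ 22462177140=0.48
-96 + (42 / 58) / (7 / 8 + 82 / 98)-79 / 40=-75930541 / 778360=-97.55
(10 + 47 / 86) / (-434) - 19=-710063 / 37324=-19.02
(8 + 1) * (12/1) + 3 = 111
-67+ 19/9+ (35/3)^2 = 641/9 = 71.22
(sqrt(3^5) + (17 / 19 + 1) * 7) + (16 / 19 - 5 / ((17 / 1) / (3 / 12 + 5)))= 16229 / 1292 + 9 * sqrt(3)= 28.15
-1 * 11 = -11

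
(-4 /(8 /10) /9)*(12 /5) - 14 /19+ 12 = 566 /57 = 9.93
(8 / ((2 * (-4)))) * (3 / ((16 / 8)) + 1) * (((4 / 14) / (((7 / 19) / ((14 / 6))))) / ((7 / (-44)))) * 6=8360 / 49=170.61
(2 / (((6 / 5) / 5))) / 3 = 25 / 9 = 2.78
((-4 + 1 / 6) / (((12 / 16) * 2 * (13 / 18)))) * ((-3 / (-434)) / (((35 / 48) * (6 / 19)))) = -10488 / 98735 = -0.11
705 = 705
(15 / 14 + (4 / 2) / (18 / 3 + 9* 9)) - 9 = -7.91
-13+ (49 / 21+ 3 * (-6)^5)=-70016 / 3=-23338.67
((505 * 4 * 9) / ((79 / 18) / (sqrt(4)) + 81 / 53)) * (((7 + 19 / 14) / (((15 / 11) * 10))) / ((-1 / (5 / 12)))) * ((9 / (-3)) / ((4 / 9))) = 1674102573 / 198884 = 8417.48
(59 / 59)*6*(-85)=-510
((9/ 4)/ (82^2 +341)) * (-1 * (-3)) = 3/ 3140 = 0.00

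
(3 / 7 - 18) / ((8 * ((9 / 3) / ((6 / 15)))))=-41 / 140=-0.29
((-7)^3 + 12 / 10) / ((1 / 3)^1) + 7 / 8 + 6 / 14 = -286747 / 280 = -1024.10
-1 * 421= -421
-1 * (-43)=43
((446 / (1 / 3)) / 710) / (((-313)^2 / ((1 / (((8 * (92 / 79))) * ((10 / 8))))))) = 52851 / 31996675400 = 0.00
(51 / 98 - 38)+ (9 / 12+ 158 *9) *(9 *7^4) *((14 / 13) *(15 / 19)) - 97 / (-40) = 12654297704471 / 484120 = 26138762.51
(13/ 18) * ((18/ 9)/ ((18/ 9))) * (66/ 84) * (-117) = -1859/ 28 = -66.39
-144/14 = -72/7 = -10.29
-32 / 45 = -0.71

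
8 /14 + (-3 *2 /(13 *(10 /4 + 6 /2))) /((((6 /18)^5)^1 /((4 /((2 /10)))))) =-407668 /1001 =-407.26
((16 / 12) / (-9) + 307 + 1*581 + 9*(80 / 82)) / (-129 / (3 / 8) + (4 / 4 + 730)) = 992572 / 428409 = 2.32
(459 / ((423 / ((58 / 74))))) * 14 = 20706 / 1739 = 11.91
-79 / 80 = -0.99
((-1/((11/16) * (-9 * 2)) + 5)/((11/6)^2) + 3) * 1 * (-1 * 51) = -306255/1331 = -230.09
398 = 398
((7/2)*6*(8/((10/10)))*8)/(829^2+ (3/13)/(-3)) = 1456/744511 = 0.00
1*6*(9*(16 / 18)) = 48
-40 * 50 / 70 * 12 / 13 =-2400 / 91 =-26.37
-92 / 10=-46 / 5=-9.20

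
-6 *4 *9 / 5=-216 / 5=-43.20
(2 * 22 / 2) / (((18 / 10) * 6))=55 / 27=2.04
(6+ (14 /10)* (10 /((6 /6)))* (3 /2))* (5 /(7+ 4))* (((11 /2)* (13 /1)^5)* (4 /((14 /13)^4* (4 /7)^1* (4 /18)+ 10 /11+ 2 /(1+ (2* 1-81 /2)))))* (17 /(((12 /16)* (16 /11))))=220861234003892625 /145131596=1521799801.64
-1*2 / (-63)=2 / 63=0.03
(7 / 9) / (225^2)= 7 / 455625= 0.00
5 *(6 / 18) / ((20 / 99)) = 8.25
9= 9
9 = 9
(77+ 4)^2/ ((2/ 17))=111537/ 2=55768.50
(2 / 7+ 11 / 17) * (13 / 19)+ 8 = 19531 / 2261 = 8.64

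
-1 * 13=-13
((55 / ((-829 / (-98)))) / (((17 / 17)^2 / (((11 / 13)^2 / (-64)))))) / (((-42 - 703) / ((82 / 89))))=2673979 / 29726069776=0.00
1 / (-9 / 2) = -2 / 9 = -0.22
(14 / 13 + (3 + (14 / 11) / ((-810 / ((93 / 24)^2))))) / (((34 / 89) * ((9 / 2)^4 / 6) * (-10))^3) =-84731120830568 / 372043898851040398125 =-0.00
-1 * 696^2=-484416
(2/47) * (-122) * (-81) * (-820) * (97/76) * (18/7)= -7074128520/6251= -1131679.49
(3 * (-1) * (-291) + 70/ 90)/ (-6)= -3932/ 27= -145.63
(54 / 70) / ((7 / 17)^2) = 4.55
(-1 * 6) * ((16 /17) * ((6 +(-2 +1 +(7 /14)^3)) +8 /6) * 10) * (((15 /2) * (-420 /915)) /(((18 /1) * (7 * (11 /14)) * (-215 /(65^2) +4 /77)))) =2567110000 /214659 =11959.01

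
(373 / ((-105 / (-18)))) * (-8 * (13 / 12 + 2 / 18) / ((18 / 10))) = -64156 / 189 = -339.45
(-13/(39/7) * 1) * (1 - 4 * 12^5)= 6967289/3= 2322429.67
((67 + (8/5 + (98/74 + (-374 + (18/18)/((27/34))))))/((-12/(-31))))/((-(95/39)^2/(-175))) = -13867601566/601065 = -23071.72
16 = 16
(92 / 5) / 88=23 / 110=0.21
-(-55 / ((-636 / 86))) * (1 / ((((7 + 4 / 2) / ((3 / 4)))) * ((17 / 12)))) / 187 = -215 / 91902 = -0.00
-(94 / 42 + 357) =-7544 / 21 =-359.24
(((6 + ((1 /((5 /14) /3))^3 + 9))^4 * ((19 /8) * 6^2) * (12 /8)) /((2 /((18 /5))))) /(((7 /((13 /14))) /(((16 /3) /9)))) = 148039595644047092167806 /59814453125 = 2474980341869.46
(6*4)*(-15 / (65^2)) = -72 / 845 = -0.09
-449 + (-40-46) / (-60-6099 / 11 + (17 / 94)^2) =-26805627049 / 59719345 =-448.86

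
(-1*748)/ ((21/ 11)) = -391.81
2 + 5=7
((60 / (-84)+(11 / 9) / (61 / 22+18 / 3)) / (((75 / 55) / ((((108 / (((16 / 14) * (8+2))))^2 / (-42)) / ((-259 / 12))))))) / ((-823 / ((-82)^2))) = 3490305687 / 10284825250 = 0.34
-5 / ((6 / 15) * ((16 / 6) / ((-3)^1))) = 225 / 16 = 14.06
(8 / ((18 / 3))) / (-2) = -2 / 3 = -0.67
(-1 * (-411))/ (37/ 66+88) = 27126/ 5845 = 4.64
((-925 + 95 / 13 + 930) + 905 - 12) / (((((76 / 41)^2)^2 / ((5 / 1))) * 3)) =55427302015 / 433708288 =127.80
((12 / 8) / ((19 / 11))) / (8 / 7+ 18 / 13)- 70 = -608797 / 8740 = -69.66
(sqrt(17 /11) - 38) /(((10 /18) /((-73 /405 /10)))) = 1387 /1125 - 73*sqrt(187) /24750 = 1.19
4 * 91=364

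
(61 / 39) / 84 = 61 / 3276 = 0.02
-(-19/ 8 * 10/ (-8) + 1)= -127/ 32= -3.97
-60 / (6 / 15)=-150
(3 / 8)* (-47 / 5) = -141 / 40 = -3.52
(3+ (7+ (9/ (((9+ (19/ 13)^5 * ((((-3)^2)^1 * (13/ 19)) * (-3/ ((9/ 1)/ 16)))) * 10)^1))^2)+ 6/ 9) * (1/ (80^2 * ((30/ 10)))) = 12793021382198267/ 23027398843443840000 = 0.00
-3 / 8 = -0.38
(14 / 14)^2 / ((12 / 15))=5 / 4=1.25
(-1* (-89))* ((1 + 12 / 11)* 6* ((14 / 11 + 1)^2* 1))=7676250 / 1331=5767.28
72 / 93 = 24 / 31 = 0.77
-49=-49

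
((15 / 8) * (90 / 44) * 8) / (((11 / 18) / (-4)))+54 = -17766 / 121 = -146.83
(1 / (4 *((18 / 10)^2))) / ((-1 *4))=-25 / 1296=-0.02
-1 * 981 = -981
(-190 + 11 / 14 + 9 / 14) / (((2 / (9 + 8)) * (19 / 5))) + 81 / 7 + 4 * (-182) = -151385 / 133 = -1138.23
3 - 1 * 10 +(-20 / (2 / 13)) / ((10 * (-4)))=-15 / 4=-3.75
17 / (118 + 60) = 17 / 178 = 0.10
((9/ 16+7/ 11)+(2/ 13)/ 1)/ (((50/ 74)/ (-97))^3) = -28616138165311/ 7150000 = -4002257.09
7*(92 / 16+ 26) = 889 / 4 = 222.25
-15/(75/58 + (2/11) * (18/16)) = -6380/637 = -10.02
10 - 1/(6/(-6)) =11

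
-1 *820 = -820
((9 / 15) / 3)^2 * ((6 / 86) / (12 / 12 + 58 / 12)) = 18 / 37625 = 0.00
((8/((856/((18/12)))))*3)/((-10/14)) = -63/1070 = -0.06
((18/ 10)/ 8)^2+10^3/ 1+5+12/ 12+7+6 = 1019.05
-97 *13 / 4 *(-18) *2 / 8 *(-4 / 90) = -63.05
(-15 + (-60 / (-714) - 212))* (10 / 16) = -135015 / 952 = -141.82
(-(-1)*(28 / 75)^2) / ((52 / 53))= 10388 / 73125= 0.14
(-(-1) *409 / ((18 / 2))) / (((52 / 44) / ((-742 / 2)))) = -1669129 / 117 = -14266.06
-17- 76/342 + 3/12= -611/36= -16.97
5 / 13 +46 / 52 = 33 / 26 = 1.27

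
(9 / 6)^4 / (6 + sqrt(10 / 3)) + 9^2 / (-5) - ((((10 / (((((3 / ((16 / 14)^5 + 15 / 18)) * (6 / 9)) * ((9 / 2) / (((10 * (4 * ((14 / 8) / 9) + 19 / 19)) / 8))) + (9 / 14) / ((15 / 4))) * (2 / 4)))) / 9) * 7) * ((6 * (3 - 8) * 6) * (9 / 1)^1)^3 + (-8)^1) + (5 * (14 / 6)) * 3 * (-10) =1697647946908119181641 / 41756392720 - 81 * sqrt(30) / 1568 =4.066e+10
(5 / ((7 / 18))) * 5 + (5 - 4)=457 / 7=65.29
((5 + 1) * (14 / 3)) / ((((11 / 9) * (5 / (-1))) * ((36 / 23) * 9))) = -161 / 495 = -0.33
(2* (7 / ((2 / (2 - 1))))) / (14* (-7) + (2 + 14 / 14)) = -7 / 95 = -0.07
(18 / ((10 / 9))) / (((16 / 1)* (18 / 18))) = 81 / 80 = 1.01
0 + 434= 434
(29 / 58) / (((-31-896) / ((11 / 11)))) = -1 / 1854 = -0.00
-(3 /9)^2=-1 /9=-0.11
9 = 9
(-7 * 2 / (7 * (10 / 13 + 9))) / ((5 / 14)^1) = -364 / 635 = -0.57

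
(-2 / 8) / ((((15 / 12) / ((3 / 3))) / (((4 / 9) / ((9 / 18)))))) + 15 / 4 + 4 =7.57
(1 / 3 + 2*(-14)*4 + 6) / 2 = -317 / 6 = -52.83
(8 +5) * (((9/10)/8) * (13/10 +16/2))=10881/800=13.60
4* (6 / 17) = 24 / 17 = 1.41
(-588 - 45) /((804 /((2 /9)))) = -0.17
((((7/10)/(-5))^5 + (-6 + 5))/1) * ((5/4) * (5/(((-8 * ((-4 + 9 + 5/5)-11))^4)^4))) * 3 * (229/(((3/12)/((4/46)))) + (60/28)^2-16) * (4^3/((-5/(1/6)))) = 24035980143177/378158448640000000000000000000000000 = 0.00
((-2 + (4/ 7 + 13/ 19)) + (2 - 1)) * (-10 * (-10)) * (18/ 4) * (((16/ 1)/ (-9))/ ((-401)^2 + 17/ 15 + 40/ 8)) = -408000/ 320810231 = -0.00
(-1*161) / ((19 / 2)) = -322 / 19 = -16.95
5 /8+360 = 2885 /8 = 360.62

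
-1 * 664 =-664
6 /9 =0.67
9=9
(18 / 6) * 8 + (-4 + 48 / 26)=284 / 13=21.85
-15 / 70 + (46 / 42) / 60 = -247 / 1260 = -0.20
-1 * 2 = -2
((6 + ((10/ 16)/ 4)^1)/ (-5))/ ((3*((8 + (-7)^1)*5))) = -197/ 2400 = -0.08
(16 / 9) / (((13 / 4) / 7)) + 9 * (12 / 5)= 14876 / 585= 25.43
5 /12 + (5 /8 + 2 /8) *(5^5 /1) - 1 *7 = 2727.79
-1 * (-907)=907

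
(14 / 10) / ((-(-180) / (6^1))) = 7 / 150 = 0.05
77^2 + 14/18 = 53368/9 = 5929.78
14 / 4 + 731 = 1469 / 2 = 734.50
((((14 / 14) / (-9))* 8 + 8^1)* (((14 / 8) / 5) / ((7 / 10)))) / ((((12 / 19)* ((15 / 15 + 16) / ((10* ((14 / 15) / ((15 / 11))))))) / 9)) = 46816 / 2295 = 20.40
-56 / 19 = -2.95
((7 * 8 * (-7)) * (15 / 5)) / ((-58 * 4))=147 / 29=5.07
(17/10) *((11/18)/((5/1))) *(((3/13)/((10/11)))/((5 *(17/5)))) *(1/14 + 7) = 3993/182000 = 0.02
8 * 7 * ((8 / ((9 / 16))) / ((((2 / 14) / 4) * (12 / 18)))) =100352 / 3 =33450.67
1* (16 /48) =1 /3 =0.33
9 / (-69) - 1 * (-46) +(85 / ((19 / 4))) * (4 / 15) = 66391 / 1311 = 50.64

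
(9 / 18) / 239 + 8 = 3825 / 478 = 8.00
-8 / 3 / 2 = -4 / 3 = -1.33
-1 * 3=-3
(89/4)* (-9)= -801/4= -200.25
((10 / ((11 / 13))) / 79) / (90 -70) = 13 / 1738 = 0.01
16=16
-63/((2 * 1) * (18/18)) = -63/2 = -31.50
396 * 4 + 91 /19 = 30187 /19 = 1588.79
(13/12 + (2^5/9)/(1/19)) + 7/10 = 12481/180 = 69.34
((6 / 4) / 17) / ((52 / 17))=3 / 104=0.03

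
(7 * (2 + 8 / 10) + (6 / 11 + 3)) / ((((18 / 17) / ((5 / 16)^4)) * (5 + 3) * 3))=2705125 / 311427072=0.01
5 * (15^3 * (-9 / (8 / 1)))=-151875 / 8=-18984.38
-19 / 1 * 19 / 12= -361 / 12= -30.08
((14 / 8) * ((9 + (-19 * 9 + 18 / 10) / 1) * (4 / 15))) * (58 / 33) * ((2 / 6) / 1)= -36134 / 825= -43.80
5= 5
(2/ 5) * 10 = 4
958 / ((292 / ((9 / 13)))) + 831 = 1581549 / 1898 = 833.27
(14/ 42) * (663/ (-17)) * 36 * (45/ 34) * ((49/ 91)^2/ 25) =-7938/ 1105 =-7.18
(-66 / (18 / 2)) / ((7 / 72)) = -528 / 7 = -75.43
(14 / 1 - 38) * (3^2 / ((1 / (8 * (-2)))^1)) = 3456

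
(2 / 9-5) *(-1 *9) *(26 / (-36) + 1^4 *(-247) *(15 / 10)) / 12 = -143663 / 108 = -1330.21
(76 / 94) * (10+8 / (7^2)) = 18924 / 2303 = 8.22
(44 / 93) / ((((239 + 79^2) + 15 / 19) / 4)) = 3344 / 11451555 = 0.00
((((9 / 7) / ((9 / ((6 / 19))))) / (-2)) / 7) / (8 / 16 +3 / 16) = -48 / 10241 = -0.00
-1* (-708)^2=-501264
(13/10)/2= 13/20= 0.65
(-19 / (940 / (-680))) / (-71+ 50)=-646 / 987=-0.65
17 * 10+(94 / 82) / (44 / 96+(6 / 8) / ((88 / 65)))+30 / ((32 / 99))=185095057 / 701264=263.94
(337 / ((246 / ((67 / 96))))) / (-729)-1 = -1.00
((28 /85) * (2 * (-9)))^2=254016 /7225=35.16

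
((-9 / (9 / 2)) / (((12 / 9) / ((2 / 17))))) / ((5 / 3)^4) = -243 / 10625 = -0.02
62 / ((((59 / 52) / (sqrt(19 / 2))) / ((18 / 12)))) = 2418 * sqrt(38) / 59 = 252.64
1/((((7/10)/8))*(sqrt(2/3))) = 40*sqrt(6)/7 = 14.00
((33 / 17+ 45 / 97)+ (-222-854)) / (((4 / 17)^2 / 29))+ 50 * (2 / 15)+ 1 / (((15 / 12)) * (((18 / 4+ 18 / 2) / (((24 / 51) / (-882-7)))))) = -890342949288449 / 1583237880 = -562355.77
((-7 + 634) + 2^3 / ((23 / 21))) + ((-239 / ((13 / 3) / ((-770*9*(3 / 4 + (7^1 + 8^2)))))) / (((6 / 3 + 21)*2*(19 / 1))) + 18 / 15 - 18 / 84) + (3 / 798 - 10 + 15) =3637871359 / 113620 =32017.88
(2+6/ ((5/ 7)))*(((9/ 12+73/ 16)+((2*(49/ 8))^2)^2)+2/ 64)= 74960197/ 320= 234250.62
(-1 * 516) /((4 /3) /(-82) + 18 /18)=-63468 /121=-524.53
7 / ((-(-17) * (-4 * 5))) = -7 / 340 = -0.02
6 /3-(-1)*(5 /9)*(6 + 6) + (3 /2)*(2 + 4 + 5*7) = 421 /6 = 70.17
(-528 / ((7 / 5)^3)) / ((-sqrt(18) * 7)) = 11000 * sqrt(2) / 2401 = 6.48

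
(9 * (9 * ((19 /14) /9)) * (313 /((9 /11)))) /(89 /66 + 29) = 2158761 /14021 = 153.97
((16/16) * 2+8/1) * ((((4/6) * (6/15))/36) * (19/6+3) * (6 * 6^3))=592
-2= -2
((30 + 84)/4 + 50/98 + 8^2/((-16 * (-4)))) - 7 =2255/98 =23.01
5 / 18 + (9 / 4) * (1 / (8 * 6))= 187 / 576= 0.32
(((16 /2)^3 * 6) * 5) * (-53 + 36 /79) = -63759360 /79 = -807080.51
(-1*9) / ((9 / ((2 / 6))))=-1 / 3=-0.33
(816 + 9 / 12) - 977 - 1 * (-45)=-461 / 4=-115.25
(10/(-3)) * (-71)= 710/3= 236.67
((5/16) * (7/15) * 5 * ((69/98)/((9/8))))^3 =1520875/16003008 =0.10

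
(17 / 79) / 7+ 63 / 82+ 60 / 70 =75101 / 45346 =1.66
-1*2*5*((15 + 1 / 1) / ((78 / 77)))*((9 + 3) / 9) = -24640 / 117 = -210.60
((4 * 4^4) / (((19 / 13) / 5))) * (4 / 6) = 133120 / 57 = 2335.44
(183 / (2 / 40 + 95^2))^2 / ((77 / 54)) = 80373600 / 278745227453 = 0.00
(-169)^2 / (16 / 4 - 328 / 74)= -1056757 / 16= -66047.31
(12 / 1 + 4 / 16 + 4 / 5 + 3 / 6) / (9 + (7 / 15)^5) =41158125 / 27404728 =1.50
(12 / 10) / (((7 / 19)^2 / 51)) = 110466 / 245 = 450.88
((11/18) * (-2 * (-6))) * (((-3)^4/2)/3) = 99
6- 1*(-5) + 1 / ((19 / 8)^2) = 4035 / 361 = 11.18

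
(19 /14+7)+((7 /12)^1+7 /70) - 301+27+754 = 205397 /420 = 489.04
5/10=1/2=0.50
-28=-28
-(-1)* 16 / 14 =8 / 7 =1.14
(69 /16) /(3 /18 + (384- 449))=-207 /3112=-0.07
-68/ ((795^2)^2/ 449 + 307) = -7633/ 99863934617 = -0.00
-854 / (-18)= 427 / 9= 47.44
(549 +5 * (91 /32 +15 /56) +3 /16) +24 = 131879 /224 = 588.75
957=957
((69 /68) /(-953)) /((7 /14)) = -69 /32402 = -0.00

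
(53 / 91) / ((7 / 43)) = 2279 / 637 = 3.58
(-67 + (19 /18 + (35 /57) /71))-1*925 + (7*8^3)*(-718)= -62509223887 /24282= -2574302.94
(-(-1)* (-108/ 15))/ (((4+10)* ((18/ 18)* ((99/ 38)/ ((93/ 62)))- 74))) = 342/ 48055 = 0.01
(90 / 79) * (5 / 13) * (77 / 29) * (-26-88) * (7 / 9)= -3072300 / 29783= -103.16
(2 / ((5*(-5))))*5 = -2 / 5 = -0.40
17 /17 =1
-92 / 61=-1.51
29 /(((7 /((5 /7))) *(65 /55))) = 1595 /637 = 2.50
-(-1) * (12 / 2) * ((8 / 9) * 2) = 32 / 3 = 10.67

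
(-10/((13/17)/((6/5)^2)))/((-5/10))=2448/65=37.66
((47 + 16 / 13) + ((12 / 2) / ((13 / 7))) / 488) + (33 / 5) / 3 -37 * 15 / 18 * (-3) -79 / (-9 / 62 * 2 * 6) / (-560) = 3425742287 / 23980320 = 142.86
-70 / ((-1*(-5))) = -14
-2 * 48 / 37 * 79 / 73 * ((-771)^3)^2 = -1593032340636839189664 / 2701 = -589793535963287371.22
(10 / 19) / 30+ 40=2281 / 57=40.02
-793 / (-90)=8.81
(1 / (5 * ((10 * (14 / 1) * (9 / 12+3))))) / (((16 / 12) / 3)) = 3 / 3500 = 0.00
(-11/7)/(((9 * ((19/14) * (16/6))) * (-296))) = 11/67488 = 0.00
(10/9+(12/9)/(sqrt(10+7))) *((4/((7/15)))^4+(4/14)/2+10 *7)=52513652 *sqrt(17)/122451+131284130/21609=7843.65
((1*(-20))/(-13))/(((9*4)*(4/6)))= 5/78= 0.06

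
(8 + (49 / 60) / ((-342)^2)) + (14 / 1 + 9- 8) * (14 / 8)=240361069 / 7017840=34.25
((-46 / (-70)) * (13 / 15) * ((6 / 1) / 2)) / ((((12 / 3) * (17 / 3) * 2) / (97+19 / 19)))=6279 / 1700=3.69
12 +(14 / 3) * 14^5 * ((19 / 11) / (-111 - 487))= -71412188 / 9867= -7237.48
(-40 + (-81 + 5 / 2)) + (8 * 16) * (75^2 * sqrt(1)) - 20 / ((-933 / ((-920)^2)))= 1377154879 / 1866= 738025.12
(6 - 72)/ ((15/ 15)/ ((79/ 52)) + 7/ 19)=-99066/ 1541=-64.29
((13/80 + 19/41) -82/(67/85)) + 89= -3165409/219760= -14.40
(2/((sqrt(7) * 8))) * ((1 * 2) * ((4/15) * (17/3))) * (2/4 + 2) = 0.71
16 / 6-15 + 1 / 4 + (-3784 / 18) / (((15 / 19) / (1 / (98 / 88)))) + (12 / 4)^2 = -6408433 / 26460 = -242.19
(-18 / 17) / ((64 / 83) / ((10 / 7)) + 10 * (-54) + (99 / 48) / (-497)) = 59401440 / 30264685999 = 0.00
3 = 3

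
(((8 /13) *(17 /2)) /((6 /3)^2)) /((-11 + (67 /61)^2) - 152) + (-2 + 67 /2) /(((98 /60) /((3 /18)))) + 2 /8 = 378696839 /109570188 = 3.46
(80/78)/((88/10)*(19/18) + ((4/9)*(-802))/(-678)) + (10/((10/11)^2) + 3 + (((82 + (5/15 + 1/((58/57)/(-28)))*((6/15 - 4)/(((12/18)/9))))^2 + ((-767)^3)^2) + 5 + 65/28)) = 23328949964183095998975995707/114583743820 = 203597379405150387.58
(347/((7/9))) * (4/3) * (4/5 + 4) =99936/35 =2855.31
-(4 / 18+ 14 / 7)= -20 / 9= -2.22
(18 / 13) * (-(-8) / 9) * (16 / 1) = 256 / 13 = 19.69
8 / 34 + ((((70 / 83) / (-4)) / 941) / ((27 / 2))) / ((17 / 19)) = 8434459 / 35849277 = 0.24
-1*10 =-10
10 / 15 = 0.67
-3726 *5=-18630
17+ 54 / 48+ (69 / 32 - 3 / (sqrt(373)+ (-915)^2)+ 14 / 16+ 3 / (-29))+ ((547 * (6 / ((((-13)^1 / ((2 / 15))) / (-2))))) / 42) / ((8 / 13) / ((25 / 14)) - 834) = 3 * sqrt(373) / 700945700252+ 47973974803782800813 / 2278953913618516512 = 21.05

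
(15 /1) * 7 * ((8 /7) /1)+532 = 652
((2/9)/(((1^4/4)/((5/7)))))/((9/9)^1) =40/63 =0.63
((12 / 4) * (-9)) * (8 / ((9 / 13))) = -312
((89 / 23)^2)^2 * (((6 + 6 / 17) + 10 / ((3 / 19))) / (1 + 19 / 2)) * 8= 3567774792224 / 299709711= 11904.10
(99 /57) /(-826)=-33 /15694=-0.00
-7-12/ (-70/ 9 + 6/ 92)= -17383/ 3193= -5.44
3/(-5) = -0.60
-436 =-436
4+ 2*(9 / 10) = 29 / 5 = 5.80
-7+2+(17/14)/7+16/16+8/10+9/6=-374/245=-1.53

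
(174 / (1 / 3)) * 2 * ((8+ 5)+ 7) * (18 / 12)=31320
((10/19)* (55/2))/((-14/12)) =-1650/133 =-12.41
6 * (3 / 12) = 3 / 2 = 1.50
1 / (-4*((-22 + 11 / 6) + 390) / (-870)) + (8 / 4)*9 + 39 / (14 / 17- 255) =18.43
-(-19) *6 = 114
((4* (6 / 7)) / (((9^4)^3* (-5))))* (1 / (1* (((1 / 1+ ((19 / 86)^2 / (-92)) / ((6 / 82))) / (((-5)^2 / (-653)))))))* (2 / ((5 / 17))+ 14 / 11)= 805631488 / 1065849270029090139285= 0.00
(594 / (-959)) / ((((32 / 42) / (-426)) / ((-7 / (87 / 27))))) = -11956329 / 15892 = -752.35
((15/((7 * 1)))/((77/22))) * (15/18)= 25/49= 0.51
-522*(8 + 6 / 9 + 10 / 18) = -4814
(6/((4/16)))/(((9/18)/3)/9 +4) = 1296/217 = 5.97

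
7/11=0.64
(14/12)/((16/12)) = 7/8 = 0.88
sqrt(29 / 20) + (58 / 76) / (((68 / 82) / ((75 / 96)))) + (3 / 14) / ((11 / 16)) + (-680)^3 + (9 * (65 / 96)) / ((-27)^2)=-243240690408518857 / 773587584 + sqrt(145) / 10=-314431997.76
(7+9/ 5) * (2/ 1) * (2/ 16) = 11/ 5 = 2.20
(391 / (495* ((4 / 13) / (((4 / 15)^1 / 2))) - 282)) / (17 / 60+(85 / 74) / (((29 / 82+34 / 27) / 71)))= 197529865 / 22098863564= 0.01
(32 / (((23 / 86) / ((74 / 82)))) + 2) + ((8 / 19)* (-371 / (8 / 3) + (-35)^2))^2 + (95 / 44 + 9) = 3132965479081 / 14978612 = 209162.60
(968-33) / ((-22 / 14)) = -595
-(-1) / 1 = 1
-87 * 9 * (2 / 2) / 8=-783 / 8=-97.88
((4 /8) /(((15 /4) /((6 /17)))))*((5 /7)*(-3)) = -12 /119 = -0.10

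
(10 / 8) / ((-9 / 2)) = -5 / 18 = -0.28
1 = 1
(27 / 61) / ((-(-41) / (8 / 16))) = 27 / 5002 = 0.01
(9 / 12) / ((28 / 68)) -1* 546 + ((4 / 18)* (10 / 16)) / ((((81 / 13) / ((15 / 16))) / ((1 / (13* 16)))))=-947863121 / 1741824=-544.18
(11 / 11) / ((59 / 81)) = 81 / 59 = 1.37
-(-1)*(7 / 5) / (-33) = -7 / 165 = -0.04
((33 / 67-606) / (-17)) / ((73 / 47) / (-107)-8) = -68007167 / 15302465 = -4.44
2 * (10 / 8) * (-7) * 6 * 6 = -630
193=193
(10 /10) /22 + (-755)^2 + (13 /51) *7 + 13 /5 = 3197865101 /5610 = 570029.43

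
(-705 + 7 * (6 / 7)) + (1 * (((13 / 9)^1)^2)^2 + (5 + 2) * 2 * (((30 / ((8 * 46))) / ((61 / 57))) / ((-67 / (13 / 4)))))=-6855180711853 / 9867848976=-694.70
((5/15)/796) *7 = 7/2388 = 0.00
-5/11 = -0.45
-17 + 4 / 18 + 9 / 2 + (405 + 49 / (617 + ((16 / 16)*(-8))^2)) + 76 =468.79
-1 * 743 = -743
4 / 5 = 0.80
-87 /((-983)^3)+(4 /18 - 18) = -151977933137 /8548758783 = -17.78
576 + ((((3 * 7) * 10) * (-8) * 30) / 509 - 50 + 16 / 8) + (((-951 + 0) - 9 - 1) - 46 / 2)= -555.02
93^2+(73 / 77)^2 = 51285250 / 5929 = 8649.90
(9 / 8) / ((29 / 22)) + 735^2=62666199 / 116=540225.85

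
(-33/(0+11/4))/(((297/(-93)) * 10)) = 62/165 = 0.38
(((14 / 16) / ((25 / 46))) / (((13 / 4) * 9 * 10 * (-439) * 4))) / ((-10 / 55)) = 1771 / 102726000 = 0.00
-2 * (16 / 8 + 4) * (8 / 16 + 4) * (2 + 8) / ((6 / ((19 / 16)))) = -855 / 8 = -106.88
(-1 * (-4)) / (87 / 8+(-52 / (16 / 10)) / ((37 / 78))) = -1184 / 17061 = -0.07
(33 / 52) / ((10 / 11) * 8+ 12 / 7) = 2541 / 35984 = 0.07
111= 111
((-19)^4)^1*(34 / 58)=2215457 / 29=76395.07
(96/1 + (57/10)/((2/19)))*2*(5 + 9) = 21021/5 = 4204.20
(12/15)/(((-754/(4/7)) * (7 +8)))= -8/197925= -0.00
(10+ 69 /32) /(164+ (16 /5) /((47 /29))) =91415 /1248128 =0.07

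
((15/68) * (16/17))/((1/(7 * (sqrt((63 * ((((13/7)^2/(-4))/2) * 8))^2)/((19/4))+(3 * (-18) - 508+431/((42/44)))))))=-516560/5491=-94.07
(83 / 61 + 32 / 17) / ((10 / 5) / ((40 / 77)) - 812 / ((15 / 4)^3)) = -0.28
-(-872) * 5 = 4360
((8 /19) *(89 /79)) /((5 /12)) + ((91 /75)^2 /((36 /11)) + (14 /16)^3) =87857154523 /38905920000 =2.26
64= 64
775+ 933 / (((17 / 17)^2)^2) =1708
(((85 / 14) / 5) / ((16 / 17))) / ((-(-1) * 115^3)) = 289 / 340676000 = 0.00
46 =46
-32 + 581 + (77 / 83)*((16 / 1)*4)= 50495 / 83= 608.37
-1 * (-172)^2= -29584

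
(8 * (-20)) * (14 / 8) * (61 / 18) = -8540 / 9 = -948.89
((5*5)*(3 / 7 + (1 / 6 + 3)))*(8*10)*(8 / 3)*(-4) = -4832000 / 63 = -76698.41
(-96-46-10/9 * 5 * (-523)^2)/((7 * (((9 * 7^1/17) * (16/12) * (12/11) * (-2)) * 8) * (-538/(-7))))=79929223/2440368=32.75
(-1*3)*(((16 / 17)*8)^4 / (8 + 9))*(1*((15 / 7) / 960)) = -12582912 / 9938999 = -1.27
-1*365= -365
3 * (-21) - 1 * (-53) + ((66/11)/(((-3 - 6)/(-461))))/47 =-488/141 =-3.46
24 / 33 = 8 / 11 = 0.73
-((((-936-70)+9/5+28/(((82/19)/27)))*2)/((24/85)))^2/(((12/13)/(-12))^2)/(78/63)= -759603021803899/161376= -4707038356.41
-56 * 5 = -280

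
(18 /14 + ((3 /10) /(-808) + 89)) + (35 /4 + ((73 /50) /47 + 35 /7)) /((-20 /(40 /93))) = 111237065069 /1236118800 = 89.99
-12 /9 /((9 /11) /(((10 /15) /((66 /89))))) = -356 /243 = -1.47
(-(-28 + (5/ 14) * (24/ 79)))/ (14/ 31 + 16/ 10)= 1195360/ 87927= 13.59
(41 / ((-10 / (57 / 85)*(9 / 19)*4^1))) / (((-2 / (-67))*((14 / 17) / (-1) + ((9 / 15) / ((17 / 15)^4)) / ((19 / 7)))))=92569139449 / 1313079600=70.50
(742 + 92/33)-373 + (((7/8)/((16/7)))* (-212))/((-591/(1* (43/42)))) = 464238139/1248192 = 371.93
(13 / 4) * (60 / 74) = 2.64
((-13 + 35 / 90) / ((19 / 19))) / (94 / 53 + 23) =-12031 / 23634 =-0.51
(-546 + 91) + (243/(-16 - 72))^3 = -324418667/681472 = -476.06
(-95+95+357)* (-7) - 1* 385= -2884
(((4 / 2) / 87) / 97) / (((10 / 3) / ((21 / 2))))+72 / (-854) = -1003713 / 12011510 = -0.08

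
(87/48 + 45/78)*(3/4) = 1491/832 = 1.79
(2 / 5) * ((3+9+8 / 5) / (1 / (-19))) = -2584 / 25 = -103.36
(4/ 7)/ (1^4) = 4/ 7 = 0.57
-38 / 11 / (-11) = 38 / 121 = 0.31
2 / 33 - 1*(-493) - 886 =-12967 / 33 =-392.94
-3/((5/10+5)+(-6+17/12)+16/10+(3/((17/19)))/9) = -3060/2947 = -1.04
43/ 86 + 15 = 31/ 2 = 15.50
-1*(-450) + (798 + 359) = 1607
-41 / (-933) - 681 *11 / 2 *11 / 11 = -3745.46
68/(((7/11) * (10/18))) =6732/35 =192.34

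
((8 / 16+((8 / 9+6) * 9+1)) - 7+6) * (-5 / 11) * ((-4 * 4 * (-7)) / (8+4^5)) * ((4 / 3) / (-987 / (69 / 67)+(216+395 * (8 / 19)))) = 1529500 / 214335693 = 0.01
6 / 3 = 2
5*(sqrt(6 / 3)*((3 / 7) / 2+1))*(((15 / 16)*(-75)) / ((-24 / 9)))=226.40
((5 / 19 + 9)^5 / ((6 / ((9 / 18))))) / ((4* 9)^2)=2638659584 / 601692057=4.39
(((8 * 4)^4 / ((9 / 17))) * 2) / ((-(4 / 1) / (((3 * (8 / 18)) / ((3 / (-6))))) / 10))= 713031680 / 27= 26408580.74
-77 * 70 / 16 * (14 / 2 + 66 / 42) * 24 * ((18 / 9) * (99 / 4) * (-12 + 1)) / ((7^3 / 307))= 1654898850 / 49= 33773445.92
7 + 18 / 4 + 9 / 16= 193 / 16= 12.06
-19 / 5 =-3.80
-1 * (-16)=16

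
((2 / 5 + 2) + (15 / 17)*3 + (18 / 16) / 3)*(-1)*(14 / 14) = -3687 / 680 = -5.42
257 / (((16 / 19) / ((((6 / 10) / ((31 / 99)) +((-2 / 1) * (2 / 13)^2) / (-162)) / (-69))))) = -19855513399 / 2342461680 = -8.48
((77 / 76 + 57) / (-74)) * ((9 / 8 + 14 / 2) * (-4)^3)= 286585 / 703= 407.66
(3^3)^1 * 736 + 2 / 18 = 178849 / 9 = 19872.11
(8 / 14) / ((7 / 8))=32 / 49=0.65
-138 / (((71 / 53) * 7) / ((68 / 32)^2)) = -1056873 / 15904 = -66.45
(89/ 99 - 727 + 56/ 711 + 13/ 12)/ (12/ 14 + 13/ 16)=-434.19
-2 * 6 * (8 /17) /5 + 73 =6109 /85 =71.87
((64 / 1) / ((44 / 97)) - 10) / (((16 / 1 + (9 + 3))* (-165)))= -103 / 3630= -0.03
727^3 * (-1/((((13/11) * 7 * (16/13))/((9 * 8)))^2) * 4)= -3765941953983/49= -76855958244.55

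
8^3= 512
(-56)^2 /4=784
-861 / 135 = -287 / 45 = -6.38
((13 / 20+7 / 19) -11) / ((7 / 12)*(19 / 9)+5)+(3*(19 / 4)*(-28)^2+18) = 715330239 / 63935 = 11188.40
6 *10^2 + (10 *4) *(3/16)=1215/2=607.50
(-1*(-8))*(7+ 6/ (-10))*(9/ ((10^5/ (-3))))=-216/ 15625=-0.01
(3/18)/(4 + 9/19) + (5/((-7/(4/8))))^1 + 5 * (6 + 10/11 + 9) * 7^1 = 10926844/19635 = 556.50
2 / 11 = 0.18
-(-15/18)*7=35/6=5.83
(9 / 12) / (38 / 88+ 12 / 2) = 33 / 283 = 0.12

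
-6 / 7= -0.86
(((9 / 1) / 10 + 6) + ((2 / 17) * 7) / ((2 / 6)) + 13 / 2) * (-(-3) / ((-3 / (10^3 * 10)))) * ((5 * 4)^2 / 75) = -43168000 / 51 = -846431.37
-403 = -403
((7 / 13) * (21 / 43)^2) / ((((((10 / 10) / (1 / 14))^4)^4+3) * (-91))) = -441 / 680569036952010102885859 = -0.00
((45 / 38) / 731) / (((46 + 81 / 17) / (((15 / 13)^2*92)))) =465750 / 119156999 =0.00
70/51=1.37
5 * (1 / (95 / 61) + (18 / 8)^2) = 8671 / 304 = 28.52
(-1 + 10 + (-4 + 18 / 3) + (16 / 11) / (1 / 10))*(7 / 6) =1967 / 66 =29.80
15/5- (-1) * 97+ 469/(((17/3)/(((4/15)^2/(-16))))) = 127031/1275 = 99.63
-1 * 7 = -7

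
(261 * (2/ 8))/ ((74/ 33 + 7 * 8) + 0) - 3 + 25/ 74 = -438587/ 284456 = -1.54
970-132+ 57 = 895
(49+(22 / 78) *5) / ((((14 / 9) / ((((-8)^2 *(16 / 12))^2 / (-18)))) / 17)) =-547586048 / 2457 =-222867.74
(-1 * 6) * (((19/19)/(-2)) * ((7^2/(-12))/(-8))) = 1.53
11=11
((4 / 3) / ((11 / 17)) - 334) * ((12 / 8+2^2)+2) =-27385 / 11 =-2489.55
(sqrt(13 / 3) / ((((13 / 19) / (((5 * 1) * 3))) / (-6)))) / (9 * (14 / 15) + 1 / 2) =-5700 * sqrt(39) / 1157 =-30.77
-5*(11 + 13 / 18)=-1055 / 18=-58.61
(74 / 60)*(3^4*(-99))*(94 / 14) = -4648347 / 70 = -66404.96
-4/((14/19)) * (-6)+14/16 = 1873/56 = 33.45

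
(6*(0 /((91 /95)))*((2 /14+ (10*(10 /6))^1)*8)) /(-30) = 0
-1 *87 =-87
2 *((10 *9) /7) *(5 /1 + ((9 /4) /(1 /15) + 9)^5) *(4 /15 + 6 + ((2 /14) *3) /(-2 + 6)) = 1174221946192101 /50176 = 23402063659.76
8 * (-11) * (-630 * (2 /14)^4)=7920 /343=23.09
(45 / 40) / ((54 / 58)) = 29 / 24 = 1.21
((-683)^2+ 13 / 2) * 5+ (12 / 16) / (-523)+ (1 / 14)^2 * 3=59774401248 / 25627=2332477.51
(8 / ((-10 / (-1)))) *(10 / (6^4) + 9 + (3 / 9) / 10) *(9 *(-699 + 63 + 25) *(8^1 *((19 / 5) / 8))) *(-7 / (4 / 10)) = 2380437059 / 900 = 2644930.07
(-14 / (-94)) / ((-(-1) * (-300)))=-7 / 14100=-0.00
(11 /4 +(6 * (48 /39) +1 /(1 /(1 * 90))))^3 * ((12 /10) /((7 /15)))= 2581827.17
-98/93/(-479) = 98/44547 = 0.00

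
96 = 96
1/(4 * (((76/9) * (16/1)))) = 9/4864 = 0.00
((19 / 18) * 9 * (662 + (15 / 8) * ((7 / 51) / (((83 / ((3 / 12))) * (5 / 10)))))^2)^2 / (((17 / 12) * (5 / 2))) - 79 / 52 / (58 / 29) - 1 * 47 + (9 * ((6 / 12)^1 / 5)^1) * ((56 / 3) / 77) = 1545320270373046883243595756029569 / 315749701617381244928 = 4894130580194.92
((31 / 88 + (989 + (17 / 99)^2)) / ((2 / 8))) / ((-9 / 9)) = -3957.53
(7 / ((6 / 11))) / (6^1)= 77 / 36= 2.14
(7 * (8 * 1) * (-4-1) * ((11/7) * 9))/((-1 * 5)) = 792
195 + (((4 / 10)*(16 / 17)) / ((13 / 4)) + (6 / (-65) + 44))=20317 / 85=239.02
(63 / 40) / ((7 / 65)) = 117 / 8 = 14.62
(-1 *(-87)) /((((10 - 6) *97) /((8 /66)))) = 29 /1067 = 0.03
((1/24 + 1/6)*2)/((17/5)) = 25/204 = 0.12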